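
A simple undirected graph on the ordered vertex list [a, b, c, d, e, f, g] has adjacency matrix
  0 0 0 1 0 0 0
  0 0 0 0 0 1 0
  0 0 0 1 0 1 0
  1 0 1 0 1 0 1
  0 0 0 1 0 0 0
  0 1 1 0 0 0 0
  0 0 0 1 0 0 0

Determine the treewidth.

1

A width-1 tree decomposition is:
Bags: B1 = {c, d}  B2 = {d, g}  B3 = {a, d}  B4 = {d, e}  B5 = {c, f}  B6 = {b, f}
Tree: B1–B2, B2–B3, B1–B4, B1–B5, B5–B6
Every bag has size at most 2, so the width is 2 − 1 = 1 and tw(G) ≤ 1. Since G has at least one edge (e.g. c–d), it is not an edgeless graph, so tw(G) ≥ 1. Combining the bounds, tw(G) = 1.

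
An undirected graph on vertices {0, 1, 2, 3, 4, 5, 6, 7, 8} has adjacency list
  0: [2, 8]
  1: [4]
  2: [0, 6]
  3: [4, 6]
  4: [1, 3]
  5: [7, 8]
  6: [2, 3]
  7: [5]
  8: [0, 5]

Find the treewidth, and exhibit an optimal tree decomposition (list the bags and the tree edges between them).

Treewidth 1.
Bags: B1 = {5, 7}  B2 = {5, 8}  B3 = {0, 8}  B4 = {0, 2}  B5 = {2, 6}  B6 = {3, 6}  B7 = {3, 4}  B8 = {1, 4}
Tree: B1–B2, B2–B3, B3–B4, B4–B5, B5–B6, B6–B7, B7–B8

The largest bag has 2 vertices, giving width 1; this decomposition certifies tw(G) ≤ 1. Since G has at least one edge (e.g. 7–5), it is not an edgeless graph, so tw(G) ≥ 1. Hence tw(G) = 1 exactly.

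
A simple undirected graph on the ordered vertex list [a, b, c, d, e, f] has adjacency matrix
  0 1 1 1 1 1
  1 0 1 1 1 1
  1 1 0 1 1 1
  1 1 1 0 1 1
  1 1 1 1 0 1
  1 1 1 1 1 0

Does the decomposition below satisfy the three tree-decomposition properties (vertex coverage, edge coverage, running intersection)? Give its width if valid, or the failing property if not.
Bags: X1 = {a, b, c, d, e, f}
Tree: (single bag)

Yes; width 5.

Checking the three conditions: (i) the bags cover all of {a, b, c, d, e, f}; (ii) for each edge, some bag contains both endpoints; (iii) the bags containing any fixed vertex form a subtree. All hold, so the decomposition is valid with width 6 − 1 = 5.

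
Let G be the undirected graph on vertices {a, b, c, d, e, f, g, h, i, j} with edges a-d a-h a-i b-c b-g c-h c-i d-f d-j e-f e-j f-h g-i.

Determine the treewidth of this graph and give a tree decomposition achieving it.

The largest bag has 3 vertices, giving width 2; this decomposition certifies tw(G) ≤ 2. The edges e–j–d–f–e form a cycle, so G is not a tree and its treewidth is at least 2. Therefore the treewidth is 2.

Treewidth 2.
Bags: B1 = {e, f, j}  B2 = {d, f, j}  B3 = {d, f, h}  B4 = {a, d, h}  B5 = {a, c, h}  B6 = {a, c, i}  B7 = {b, c, i}  B8 = {b, g, i}
Tree: B1–B2, B2–B3, B3–B4, B4–B5, B5–B6, B6–B7, B7–B8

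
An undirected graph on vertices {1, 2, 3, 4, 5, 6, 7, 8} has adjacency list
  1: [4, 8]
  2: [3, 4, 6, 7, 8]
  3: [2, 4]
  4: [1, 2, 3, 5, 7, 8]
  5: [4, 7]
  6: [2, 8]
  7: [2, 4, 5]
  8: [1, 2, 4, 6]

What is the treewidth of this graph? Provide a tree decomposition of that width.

Treewidth 2.
One such decomposition:
Bags: B1 = {2, 4, 8}  B2 = {2, 4, 7}  B3 = {4, 5, 7}  B4 = {1, 4, 8}  B5 = {2, 6, 8}  B6 = {2, 3, 4}
Tree: B1–B2, B2–B3, B1–B4, B1–B5, B1–B6

The largest bag has 3 vertices, giving width 2; this decomposition certifies tw(G) ≤ 2. For the lower bound, the 3 vertices {1, 4, 8} are pairwise adjacent, and any tree decomposition puts a clique entirely inside one bag — forcing width ≥ 2. Hence tw(G) = 2 exactly.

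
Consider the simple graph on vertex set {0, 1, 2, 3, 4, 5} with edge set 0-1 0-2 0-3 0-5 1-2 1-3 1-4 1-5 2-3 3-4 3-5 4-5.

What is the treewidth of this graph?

A width-3 tree decomposition is:
Bags: B1 = {1, 3, 4, 5}  B2 = {0, 1, 3, 5}  B3 = {0, 1, 2, 3}
Tree: B1–B2, B2–B3
The largest bag has 4 vertices, giving width 3; this decomposition certifies tw(G) ≤ 3. For the lower bound, the 4 vertices {0, 1, 2, 3} are pairwise adjacent, and any tree decomposition puts a clique entirely inside one bag — forcing width ≥ 3. The upper and lower bounds meet at 3, so that is the treewidth.

3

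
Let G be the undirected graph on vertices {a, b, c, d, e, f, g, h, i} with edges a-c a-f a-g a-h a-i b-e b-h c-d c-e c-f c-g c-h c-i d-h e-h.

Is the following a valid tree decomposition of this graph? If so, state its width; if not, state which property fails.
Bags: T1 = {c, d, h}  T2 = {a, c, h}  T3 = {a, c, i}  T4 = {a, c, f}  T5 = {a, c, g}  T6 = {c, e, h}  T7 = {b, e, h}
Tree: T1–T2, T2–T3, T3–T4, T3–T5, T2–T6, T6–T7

Checking the three conditions: (i) the bags cover all of {a, b, c, d, e, f, g, h, i}; (ii) for each edge, some bag contains both endpoints; (iii) the bags containing any fixed vertex form a subtree. All hold, so the decomposition is valid with width 3 − 1 = 2.

Yes; width 2.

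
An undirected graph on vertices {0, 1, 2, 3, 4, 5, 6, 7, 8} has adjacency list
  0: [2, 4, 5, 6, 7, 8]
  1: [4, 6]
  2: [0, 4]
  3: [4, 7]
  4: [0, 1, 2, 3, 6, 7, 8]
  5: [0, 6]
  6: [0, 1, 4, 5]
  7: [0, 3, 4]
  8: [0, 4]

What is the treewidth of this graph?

A width-2 tree decomposition is:
Bags: B1 = {0, 4, 6}  B2 = {0, 4, 7}  B3 = {3, 4, 7}  B4 = {0, 4, 8}  B5 = {1, 4, 6}  B6 = {0, 2, 4}  B7 = {0, 5, 6}
Tree: B1–B2, B2–B3, B2–B4, B1–B5, B4–B6, B1–B7
Every bag has size at most 3, so the width is 3 − 1 = 2 and tw(G) ≤ 2. For the lower bound, the 3 vertices {0, 4, 8} are pairwise adjacent, and any tree decomposition puts a clique entirely inside one bag — forcing width ≥ 2. Combining the bounds, tw(G) = 2.

2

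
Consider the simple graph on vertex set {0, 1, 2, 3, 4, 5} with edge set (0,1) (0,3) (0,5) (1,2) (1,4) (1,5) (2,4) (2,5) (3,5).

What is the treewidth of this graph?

A width-2 tree decomposition is:
Bags: B1 = {1, 2, 5}  B2 = {0, 1, 5}  B3 = {1, 2, 4}  B4 = {0, 3, 5}
Tree: B1–B2, B1–B3, B2–B4
The largest bag has 3 vertices, giving width 2; this decomposition certifies tw(G) ≤ 2. Conversely, {0, 1, 5} is a clique of size 3, and the vertices of any clique must share a bag in every tree decomposition; so some bag has ≥ 3 vertices and tw(G) ≥ 2. Therefore the treewidth is 2.

2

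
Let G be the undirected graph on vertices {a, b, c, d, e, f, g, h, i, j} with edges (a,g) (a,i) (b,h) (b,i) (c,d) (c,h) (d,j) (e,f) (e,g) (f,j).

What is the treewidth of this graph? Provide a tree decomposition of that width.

The largest bag has 3 vertices, giving width 2; this decomposition certifies tw(G) ≤ 2. Since g–e–f–j–d–c–h–b–i–a–g is a cycle in G, G is not acyclic. Forests are exactly the graphs of treewidth ≤ 1, so tw(G) ≥ 2. Hence tw(G) = 2 exactly.

Treewidth 2.
One such decomposition:
Bags: B1 = {e, f, g}  B2 = {f, g, j}  B3 = {d, g, j}  B4 = {c, d, g}  B5 = {c, g, h}  B6 = {b, g, h}  B7 = {b, g, i}  B8 = {a, g, i}
Tree: B1–B2, B2–B3, B3–B4, B4–B5, B5–B6, B6–B7, B7–B8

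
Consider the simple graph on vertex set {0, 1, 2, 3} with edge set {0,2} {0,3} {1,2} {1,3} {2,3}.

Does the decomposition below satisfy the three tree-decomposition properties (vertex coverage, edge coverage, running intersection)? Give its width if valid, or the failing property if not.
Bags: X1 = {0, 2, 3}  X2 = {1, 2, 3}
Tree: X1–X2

Checking the three conditions: (i) the bags cover all of {0, 1, 2, 3}; (ii) for each edge, some bag contains both endpoints; (iii) the bags containing any fixed vertex form a subtree. All hold, so the decomposition is valid with width 3 − 1 = 2.

Yes; width 2.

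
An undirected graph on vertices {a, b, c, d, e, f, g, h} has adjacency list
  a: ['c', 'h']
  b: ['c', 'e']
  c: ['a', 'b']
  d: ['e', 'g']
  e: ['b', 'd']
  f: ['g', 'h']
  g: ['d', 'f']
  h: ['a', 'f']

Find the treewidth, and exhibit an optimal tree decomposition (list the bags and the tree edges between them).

Every bag has size at most 3, so the width is 3 − 1 = 2 and tw(G) ≤ 2. Since f–h–a–c–b–e–d–g–f is a cycle in G, G is not acyclic. Forests are exactly the graphs of treewidth ≤ 1, so tw(G) ≥ 2. Therefore the treewidth is 2.

Treewidth 2.
One such decomposition:
Bags: B1 = {a, f, h}  B2 = {a, c, f}  B3 = {b, c, f}  B4 = {b, e, f}  B5 = {d, e, f}  B6 = {d, f, g}
Tree: B1–B2, B2–B3, B3–B4, B4–B5, B5–B6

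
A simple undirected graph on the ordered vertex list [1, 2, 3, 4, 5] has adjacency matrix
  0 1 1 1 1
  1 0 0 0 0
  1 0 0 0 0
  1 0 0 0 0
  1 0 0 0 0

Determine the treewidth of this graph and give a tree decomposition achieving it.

Treewidth 1.
One such decomposition:
Bags: B1 = {1, 4}  B2 = {1, 2}  B3 = {1, 3}  B4 = {1, 5}
Tree: B1–B2, B2–B3, B1–B4

The largest bag has 2 vertices, giving width 1; this decomposition certifies tw(G) ≤ 1. Since G has at least one edge (e.g. 4–1), it is not an edgeless graph, so tw(G) ≥ 1. Hence tw(G) = 1 exactly.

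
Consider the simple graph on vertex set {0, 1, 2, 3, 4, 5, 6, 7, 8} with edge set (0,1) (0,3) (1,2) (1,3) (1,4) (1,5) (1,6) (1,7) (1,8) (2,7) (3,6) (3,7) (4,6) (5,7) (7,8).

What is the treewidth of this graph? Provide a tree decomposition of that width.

Treewidth 2.
One optimal decomposition is:
Bags: B1 = {1, 3, 6}  B2 = {0, 1, 3}  B3 = {1, 3, 7}  B4 = {1, 5, 7}  B5 = {1, 7, 8}  B6 = {1, 2, 7}  B7 = {1, 4, 6}
Tree: B1–B2, B1–B3, B3–B4, B3–B5, B5–B6, B1–B7

Each bag holds 3 vertices, so the decomposition has width 2, which upper-bounds the treewidth. For the lower bound, the 3 vertices {0, 1, 3} are pairwise adjacent, and any tree decomposition puts a clique entirely inside one bag — forcing width ≥ 2. Combining the bounds, tw(G) = 2.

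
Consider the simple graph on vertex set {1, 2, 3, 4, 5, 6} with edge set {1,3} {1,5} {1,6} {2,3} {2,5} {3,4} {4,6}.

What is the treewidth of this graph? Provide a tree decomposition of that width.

Each bag holds 3 vertices, so the decomposition has width 2, which upper-bounds the treewidth. The edges 4–6–1–3–4 form a cycle, so G is not a tree and its treewidth is at least 2. Hence tw(G) = 2 exactly.

Treewidth 2.
Bags: B1 = {3, 4, 6}  B2 = {1, 3, 6}  B3 = {1, 2, 3}  B4 = {1, 2, 5}
Tree: B1–B2, B2–B3, B3–B4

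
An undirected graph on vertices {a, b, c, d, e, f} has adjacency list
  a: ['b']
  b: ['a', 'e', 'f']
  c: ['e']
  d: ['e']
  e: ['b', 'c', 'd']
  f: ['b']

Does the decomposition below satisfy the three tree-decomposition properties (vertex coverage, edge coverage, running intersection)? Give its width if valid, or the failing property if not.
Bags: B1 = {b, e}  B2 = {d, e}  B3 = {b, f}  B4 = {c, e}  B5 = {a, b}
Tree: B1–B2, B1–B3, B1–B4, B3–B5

Checking the three conditions: (i) the bags cover all of {a, b, c, d, e, f}; (ii) for each edge, some bag contains both endpoints; (iii) the bags containing any fixed vertex form a subtree. All hold, so the decomposition is valid with width 2 − 1 = 1.

Yes; width 1.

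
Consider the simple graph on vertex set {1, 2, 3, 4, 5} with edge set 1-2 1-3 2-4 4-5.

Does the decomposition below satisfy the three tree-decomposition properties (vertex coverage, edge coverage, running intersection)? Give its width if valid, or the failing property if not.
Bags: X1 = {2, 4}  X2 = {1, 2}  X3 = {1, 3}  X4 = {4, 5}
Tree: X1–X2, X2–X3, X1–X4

Yes; width 1.

Every vertex of G appears in some bag (union = {1, 2, 3, 4, 5}); every edge is covered by a bag; and for each vertex v the set of bags containing v is connected in the bag tree. The decomposition is therefore valid. The largest bag has 2 vertices, so the width is 1.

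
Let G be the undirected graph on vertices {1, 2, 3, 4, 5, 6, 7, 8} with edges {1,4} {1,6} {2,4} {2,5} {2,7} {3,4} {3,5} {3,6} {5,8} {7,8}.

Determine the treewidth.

A width-2 tree decomposition is:
Bags: B1 = {1, 3, 6}  B2 = {1, 3, 4}  B3 = {3, 4, 5}  B4 = {2, 4, 5}  B5 = {2, 5, 8}  B6 = {2, 7, 8}
Tree: B1–B2, B2–B3, B3–B4, B4–B5, B5–B6
Every bag has size at most 3, so the width is 3 − 1 = 2 and tw(G) ≤ 2. The edges 6–1–4–3–6 form a cycle, so G is not a tree and its treewidth is at least 2. Therefore the treewidth is 2.

2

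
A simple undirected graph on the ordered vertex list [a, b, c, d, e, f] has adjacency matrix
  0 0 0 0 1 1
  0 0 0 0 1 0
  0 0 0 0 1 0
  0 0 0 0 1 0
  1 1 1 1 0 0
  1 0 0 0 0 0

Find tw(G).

1

A width-1 tree decomposition is:
Bags: B1 = {c, e}  B2 = {a, e}  B3 = {d, e}  B4 = {b, e}  B5 = {a, f}
Tree: B1–B2, B1–B3, B2–B4, B2–B5
Every bag has size at most 2, so the width is 2 − 1 = 1 and tw(G) ≤ 1. Any graph with an edge has treewidth ≥ 1, and G has the edge e–c. Hence tw(G) = 1 exactly.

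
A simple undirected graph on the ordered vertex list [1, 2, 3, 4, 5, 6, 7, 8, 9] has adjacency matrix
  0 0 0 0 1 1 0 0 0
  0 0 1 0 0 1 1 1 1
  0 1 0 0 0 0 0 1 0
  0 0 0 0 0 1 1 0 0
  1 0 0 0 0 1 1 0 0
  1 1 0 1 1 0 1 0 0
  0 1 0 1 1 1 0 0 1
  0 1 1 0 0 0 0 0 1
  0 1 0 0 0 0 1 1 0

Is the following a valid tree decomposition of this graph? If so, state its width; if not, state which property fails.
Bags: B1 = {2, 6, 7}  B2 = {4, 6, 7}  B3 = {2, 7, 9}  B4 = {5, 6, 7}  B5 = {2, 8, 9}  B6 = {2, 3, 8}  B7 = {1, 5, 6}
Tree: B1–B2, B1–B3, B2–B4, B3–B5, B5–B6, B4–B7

Yes; width 2.

Every vertex of G appears in some bag (union = {1, 2, 3, 4, 5, 6, 7, 8, 9}); every edge is covered by a bag; and for each vertex v the set of bags containing v is connected in the bag tree. The decomposition is therefore valid. The largest bag has 3 vertices, so the width is 2.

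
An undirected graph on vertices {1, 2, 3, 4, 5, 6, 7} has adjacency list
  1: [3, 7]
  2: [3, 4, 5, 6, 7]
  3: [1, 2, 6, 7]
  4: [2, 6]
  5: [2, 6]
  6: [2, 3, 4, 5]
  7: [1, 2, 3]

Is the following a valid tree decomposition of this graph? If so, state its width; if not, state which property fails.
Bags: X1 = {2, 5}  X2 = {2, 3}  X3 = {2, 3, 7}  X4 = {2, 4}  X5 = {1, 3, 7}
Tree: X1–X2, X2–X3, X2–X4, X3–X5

No — vertex 6 appears in no bag.

A tree decomposition must satisfy three properties: every vertex lies in some bag; for every edge, both endpoints lie together in some bag; and for every vertex, the bags containing it form a connected subtree. Here vertex 6 appears in no bag, so the decomposition is invalid.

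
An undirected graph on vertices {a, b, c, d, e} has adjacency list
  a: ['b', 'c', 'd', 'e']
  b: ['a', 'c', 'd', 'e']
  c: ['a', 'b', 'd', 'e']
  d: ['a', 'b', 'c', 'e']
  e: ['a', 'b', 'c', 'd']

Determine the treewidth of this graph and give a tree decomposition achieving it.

Treewidth 4.
One optimal decomposition is:
Bags: B1 = {a, b, c, d, e}
Tree: (single bag)

With just one bag of size 5, the width is 5 − 1 = 4, so tw(G) ≤ 4. Conversely, {a, b, c, d, e} is a clique of size 5, and the vertices of any clique must share a bag in every tree decomposition; so some bag has ≥ 5 vertices and tw(G) ≥ 4. The upper and lower bounds meet at 4, so that is the treewidth.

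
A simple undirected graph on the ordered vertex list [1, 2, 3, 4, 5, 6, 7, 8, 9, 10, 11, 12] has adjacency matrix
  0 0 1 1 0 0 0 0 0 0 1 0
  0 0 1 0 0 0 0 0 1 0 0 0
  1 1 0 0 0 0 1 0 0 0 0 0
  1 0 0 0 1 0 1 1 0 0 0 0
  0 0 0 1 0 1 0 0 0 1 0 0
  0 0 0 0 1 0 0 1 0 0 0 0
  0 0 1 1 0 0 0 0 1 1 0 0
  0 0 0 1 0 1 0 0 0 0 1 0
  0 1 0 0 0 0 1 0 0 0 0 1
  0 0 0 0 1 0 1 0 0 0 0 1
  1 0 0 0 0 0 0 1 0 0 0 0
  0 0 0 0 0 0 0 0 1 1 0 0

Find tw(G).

3

A width-3 tree decomposition is:
Bags: B1 = {2, 3, 9, 12}  B2 = {3, 7, 9, 12}  B3 = {3, 7, 10, 12}  B4 = {1, 3, 7, 10}  B5 = {1, 4, 7, 10}  B6 = {1, 4, 5, 10}  B7 = {1, 4, 5, 11}  B8 = {4, 5, 8, 11}  B9 = {5, 6, 8, 11}
Tree: B1–B2, B2–B3, B3–B4, B4–B5, B5–B6, B6–B7, B7–B8, B8–B9
Every bag has size at most 4, so the width is 4 − 1 = 3 and tw(G) ≤ 3. For the lower bound: the 4 vertex sets {2,9,12}, {3}, {7}, {1,4,5,10} are disjoint, each induces a connected subgraph, and every pair is joined by at least one edge of G. Contracting each set to a single vertex therefore yields K_{4} as a minor, and since treewidth is minor-monotone, tw(G) ≥ tw(K_{4}) = 3. Therefore the treewidth is 3.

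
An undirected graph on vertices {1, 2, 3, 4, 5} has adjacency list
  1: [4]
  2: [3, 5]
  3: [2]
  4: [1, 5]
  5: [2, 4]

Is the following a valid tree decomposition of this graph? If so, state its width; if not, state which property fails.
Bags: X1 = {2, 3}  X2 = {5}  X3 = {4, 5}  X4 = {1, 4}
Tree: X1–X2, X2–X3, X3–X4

No — edge (2,5) lies in no bag.

A tree decomposition must satisfy three properties: every vertex lies in some bag; for every edge, both endpoints lie together in some bag; and for every vertex, the bags containing it form a connected subtree. Here edge (2,5) lies in no bag, so the decomposition is invalid.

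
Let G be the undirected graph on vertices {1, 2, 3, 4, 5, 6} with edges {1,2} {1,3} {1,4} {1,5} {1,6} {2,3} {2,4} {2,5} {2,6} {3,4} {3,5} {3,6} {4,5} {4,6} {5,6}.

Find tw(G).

5

A width-5 tree decomposition is:
Bags: B1 = {1, 2, 3, 4, 5, 6}
Tree: (single bag)
A single bag containing all 6 vertices is trivially a valid decomposition of width 5. For the lower bound, the 6 vertices {1, 2, 3, 4, 5, 6} are pairwise adjacent, and any tree decomposition puts a clique entirely inside one bag — forcing width ≥ 5. Combining the bounds, tw(G) = 5.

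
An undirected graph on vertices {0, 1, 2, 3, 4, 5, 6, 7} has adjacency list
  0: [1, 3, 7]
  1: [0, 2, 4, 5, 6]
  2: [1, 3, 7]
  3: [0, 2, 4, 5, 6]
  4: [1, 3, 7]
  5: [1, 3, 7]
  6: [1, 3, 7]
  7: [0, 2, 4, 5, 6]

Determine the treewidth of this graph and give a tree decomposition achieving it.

Treewidth 3.
One optimal decomposition is:
Bags: B1 = {1, 2, 3, 7}  B2 = {0, 1, 3, 7}  B3 = {1, 3, 6, 7}  B4 = {1, 3, 5, 7}  B5 = {1, 3, 4, 7}
Tree: B1–B2, B2–B3, B3–B4, B4–B5

The largest bag has 4 vertices, giving width 3; this decomposition certifies tw(G) ≤ 3. For the lower bound: the 4 vertex sets {2,3}, {0,7}, {1}, {6} are disjoint, each induces a connected subgraph, and every pair is joined by at least one edge of G. Contracting each set to a single vertex therefore yields K_{4} as a minor, and since treewidth is minor-monotone, tw(G) ≥ tw(K_{4}) = 3. Therefore the treewidth is 3.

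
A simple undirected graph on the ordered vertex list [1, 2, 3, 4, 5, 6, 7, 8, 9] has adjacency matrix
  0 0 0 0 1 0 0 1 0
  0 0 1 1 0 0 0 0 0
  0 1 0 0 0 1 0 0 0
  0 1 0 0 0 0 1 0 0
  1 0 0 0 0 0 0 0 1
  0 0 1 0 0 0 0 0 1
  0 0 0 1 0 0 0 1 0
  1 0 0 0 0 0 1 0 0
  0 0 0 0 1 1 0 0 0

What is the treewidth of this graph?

2

A width-2 tree decomposition is:
Bags: B1 = {2, 3, 4}  B2 = {3, 4, 6}  B3 = {4, 6, 9}  B4 = {4, 5, 9}  B5 = {1, 4, 5}  B6 = {1, 4, 8}  B7 = {4, 7, 8}
Tree: B1–B2, B2–B3, B3–B4, B4–B5, B5–B6, B6–B7
Every bag has size at most 3, so the width is 3 − 1 = 2 and tw(G) ≤ 2. Since 4–2–3–6–9–5–1–8–7–4 is a cycle in G, G is not acyclic. Forests are exactly the graphs of treewidth ≤ 1, so tw(G) ≥ 2. Therefore the treewidth is 2.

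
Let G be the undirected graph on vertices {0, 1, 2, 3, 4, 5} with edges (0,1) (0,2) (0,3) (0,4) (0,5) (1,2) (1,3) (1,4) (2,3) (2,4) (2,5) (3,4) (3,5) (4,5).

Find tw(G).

A width-4 tree decomposition is:
Bags: B1 = {0, 1, 2, 3, 4}  B2 = {0, 2, 3, 4, 5}
Tree: B1–B2
The largest bag has 5 vertices, giving width 4; this decomposition certifies tw(G) ≤ 4. Conversely, {0, 1, 2, 3, 4} is a clique of size 5, and the vertices of any clique must share a bag in every tree decomposition; so some bag has ≥ 5 vertices and tw(G) ≥ 4. Therefore the treewidth is 4.

4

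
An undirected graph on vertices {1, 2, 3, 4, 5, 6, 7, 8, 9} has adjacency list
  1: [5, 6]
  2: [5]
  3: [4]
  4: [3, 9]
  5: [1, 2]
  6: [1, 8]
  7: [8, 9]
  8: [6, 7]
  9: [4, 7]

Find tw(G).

A width-1 tree decomposition is:
Bags: B1 = {3, 4}  B2 = {4, 9}  B3 = {7, 9}  B4 = {7, 8}  B5 = {6, 8}  B6 = {1, 6}  B7 = {1, 5}  B8 = {2, 5}
Tree: B1–B2, B2–B3, B3–B4, B4–B5, B5–B6, B6–B7, B7–B8
Each bag holds 2 vertices, so the decomposition has width 1, which upper-bounds the treewidth. Since G has at least one edge (e.g. 3–4), it is not an edgeless graph, so tw(G) ≥ 1. The upper and lower bounds meet at 1, so that is the treewidth.

1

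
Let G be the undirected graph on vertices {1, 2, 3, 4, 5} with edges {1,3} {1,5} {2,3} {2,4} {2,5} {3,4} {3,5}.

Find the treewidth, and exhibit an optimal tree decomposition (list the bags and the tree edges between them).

The largest bag has 3 vertices, giving width 2; this decomposition certifies tw(G) ≤ 2. On the other hand G contains the 3-clique {1, 3, 5}. A clique must lie in a single bag of any decomposition, so no decomposition can have width below 2. Hence tw(G) = 2 exactly.

Treewidth 2.
One such decomposition:
Bags: B1 = {2, 3, 5}  B2 = {1, 3, 5}  B3 = {2, 3, 4}
Tree: B1–B2, B1–B3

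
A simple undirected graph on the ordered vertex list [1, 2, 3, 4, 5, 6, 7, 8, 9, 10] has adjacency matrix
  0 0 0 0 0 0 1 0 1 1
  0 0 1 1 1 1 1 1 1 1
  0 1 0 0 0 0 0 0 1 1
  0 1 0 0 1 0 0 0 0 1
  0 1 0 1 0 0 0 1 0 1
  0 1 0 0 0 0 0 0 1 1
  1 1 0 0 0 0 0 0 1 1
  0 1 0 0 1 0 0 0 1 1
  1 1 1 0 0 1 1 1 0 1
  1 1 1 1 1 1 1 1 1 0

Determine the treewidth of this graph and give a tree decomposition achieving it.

Treewidth 3.
One optimal decomposition is:
Bags: B1 = {2, 8, 9, 10}  B2 = {2, 7, 9, 10}  B3 = {2, 5, 8, 10}  B4 = {2, 6, 9, 10}  B5 = {1, 7, 9, 10}  B6 = {2, 4, 5, 10}  B7 = {2, 3, 9, 10}
Tree: B1–B2, B1–B3, B1–B4, B2–B5, B3–B6, B2–B7

Every bag has size at most 4, so the width is 4 − 1 = 3 and tw(G) ≤ 3. On the other hand G contains the 4-clique {1, 7, 9, 10}. A clique must lie in a single bag of any decomposition, so no decomposition can have width below 3. Combining the bounds, tw(G) = 3.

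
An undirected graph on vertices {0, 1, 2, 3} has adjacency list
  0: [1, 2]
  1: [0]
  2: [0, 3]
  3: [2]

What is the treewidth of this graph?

A width-1 tree decomposition is:
Bags: B1 = {2, 3}  B2 = {0, 2}  B3 = {0, 1}
Tree: B1–B2, B2–B3
The largest bag has 2 vertices, giving width 1; this decomposition certifies tw(G) ≤ 1. Any graph with an edge has treewidth ≥ 1, and G has the edge 3–2. Therefore the treewidth is 1.

1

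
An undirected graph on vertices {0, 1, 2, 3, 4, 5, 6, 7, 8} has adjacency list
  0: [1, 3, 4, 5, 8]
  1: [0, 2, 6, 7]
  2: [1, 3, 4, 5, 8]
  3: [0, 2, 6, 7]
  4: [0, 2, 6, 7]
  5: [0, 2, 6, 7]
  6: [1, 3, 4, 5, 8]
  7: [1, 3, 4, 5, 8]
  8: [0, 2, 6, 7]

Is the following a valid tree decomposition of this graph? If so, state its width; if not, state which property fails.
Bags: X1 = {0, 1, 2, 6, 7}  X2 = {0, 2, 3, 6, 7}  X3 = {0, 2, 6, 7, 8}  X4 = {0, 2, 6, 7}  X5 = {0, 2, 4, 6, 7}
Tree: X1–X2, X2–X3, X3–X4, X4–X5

A tree decomposition must satisfy three properties: every vertex lies in some bag; for every edge, both endpoints lie together in some bag; and for every vertex, the bags containing it form a connected subtree. Here vertex 5 appears in no bag, so the decomposition is invalid.

No — vertex 5 appears in no bag.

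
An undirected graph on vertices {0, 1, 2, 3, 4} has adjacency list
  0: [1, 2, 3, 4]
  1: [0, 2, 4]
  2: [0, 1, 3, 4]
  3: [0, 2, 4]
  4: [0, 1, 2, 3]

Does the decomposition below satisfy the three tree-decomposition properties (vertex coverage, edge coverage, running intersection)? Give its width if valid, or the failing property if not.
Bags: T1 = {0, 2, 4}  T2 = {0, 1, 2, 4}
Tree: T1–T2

No — vertex 3 appears in no bag.

A tree decomposition must satisfy three properties: every vertex lies in some bag; for every edge, both endpoints lie together in some bag; and for every vertex, the bags containing it form a connected subtree. Here vertex 3 appears in no bag, so the decomposition is invalid.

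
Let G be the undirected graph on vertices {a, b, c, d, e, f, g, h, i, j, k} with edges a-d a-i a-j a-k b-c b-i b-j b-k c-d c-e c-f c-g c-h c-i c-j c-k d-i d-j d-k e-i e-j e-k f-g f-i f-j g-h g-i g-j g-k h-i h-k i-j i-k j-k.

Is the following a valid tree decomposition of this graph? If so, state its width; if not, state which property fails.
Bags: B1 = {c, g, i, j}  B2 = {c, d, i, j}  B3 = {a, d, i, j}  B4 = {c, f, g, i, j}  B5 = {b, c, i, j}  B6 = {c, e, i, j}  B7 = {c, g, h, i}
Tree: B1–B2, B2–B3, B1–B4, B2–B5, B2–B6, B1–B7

A tree decomposition must satisfy three properties: every vertex lies in some bag; for every edge, both endpoints lie together in some bag; and for every vertex, the bags containing it form a connected subtree. Here vertex k appears in no bag, so the decomposition is invalid.

No — vertex k appears in no bag.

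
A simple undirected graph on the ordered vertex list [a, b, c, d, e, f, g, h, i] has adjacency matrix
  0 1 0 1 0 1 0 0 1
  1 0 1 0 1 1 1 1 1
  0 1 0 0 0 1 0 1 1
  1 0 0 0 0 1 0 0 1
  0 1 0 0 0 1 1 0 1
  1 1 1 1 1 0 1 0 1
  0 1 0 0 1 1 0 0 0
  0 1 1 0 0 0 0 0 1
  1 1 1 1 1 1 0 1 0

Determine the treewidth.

3

A width-3 tree decomposition is:
Bags: B1 = {a, b, f, i}  B2 = {b, e, f, i}  B3 = {a, d, f, i}  B4 = {b, e, f, g}  B5 = {b, c, f, i}  B6 = {b, c, h, i}
Tree: B1–B2, B1–B3, B2–B4, B1–B5, B5–B6
The largest bag has 4 vertices, giving width 3; this decomposition certifies tw(G) ≤ 3. On the other hand G contains the 4-clique {b, c, h, i}. A clique must lie in a single bag of any decomposition, so no decomposition can have width below 3. Therefore the treewidth is 3.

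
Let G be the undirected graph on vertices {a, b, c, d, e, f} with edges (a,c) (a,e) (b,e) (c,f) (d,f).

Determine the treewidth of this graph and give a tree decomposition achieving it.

The largest bag has 2 vertices, giving width 1; this decomposition certifies tw(G) ≤ 1. Since G has at least one edge (e.g. d–f), it is not an edgeless graph, so tw(G) ≥ 1. Combining the bounds, tw(G) = 1.

Treewidth 1.
One such decomposition:
Bags: B1 = {d, f}  B2 = {c, f}  B3 = {a, c}  B4 = {a, e}  B5 = {b, e}
Tree: B1–B2, B2–B3, B3–B4, B4–B5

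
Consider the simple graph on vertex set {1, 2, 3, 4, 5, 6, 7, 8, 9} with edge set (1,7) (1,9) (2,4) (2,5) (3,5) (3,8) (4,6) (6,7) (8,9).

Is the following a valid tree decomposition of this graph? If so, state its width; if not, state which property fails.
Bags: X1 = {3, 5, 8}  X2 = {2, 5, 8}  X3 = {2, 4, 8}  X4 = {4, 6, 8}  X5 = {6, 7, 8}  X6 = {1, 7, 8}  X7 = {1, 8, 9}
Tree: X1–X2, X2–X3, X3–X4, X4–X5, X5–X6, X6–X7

Every vertex of G appears in some bag (union = {1, 2, 3, 4, 5, 6, 7, 8, 9}); every edge is covered by a bag; and for each vertex v the set of bags containing v is connected in the bag tree. The decomposition is therefore valid. The largest bag has 3 vertices, so the width is 2.

Yes; width 2.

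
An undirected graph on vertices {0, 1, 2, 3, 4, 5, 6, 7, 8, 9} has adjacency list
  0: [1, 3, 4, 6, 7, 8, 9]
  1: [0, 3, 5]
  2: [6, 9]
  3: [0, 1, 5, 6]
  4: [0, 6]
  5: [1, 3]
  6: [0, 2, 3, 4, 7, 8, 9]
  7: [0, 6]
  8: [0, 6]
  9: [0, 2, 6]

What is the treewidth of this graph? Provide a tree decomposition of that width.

Treewidth 2.
One optimal decomposition is:
Bags: B1 = {0, 6, 7}  B2 = {0, 4, 6}  B3 = {0, 3, 6}  B4 = {0, 1, 3}  B5 = {0, 6, 9}  B6 = {0, 6, 8}  B7 = {2, 6, 9}  B8 = {1, 3, 5}
Tree: B1–B2, B1–B3, B3–B4, B2–B5, B3–B6, B5–B7, B4–B8

The largest bag has 3 vertices, giving width 2; this decomposition certifies tw(G) ≤ 2. On the other hand G contains the 3-clique {0, 1, 3}. A clique must lie in a single bag of any decomposition, so no decomposition can have width below 2. Combining the bounds, tw(G) = 2.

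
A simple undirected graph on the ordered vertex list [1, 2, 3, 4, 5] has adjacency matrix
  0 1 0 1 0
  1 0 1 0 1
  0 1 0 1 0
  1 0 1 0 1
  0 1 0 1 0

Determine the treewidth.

2

A width-2 tree decomposition is:
Bags: B1 = {2, 4, 5}  B2 = {1, 2, 4}  B3 = {2, 3, 4}
Tree: B1–B2, B2–B3
The largest bag has 3 vertices, giving width 2; this decomposition certifies tw(G) ≤ 2. The edges 5–2–1–4–5 form a cycle, so G is not a tree and its treewidth is at least 2. Combining the bounds, tw(G) = 2.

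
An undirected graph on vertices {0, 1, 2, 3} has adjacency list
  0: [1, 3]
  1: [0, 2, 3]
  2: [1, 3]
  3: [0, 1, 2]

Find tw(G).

A width-2 tree decomposition is:
Bags: B1 = {1, 2, 3}  B2 = {0, 1, 3}
Tree: B1–B2
Each bag holds 3 vertices, so the decomposition has width 2, which upper-bounds the treewidth. For the lower bound, the 3 vertices {0, 1, 3} are pairwise adjacent, and any tree decomposition puts a clique entirely inside one bag — forcing width ≥ 2. Hence tw(G) = 2 exactly.

2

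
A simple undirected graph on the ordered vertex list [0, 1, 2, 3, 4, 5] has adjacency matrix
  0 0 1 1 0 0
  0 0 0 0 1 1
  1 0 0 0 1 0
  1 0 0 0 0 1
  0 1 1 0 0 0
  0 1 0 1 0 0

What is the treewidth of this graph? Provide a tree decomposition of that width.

The largest bag has 3 vertices, giving width 2; this decomposition certifies tw(G) ≤ 2. The edges 2–0–3–5–1–4–2 form a cycle, so G is not a tree and its treewidth is at least 2. Combining the bounds, tw(G) = 2.

Treewidth 2.
Bags: B1 = {0, 2, 3}  B2 = {2, 3, 5}  B3 = {1, 2, 5}  B4 = {1, 2, 4}
Tree: B1–B2, B2–B3, B3–B4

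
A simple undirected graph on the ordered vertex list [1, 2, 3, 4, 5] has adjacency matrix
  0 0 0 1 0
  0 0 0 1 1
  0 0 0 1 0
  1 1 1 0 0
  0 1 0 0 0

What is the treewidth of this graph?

1

A width-1 tree decomposition is:
Bags: B1 = {2, 4}  B2 = {1, 4}  B3 = {2, 5}  B4 = {3, 4}
Tree: B1–B2, B1–B3, B1–B4
Each bag holds 2 vertices, so the decomposition has width 1, which upper-bounds the treewidth. G has an edge, so its treewidth is at least 1. The upper and lower bounds meet at 1, so that is the treewidth.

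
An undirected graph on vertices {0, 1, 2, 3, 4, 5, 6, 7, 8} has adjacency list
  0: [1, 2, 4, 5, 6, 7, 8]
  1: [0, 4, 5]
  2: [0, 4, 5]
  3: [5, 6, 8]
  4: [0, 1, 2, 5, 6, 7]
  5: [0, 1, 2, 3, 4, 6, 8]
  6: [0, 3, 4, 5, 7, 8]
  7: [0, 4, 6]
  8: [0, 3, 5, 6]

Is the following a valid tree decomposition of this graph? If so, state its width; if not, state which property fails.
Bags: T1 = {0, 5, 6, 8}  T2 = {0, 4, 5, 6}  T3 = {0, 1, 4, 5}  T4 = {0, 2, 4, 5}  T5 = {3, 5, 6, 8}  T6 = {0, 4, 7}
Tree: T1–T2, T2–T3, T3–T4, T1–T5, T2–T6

No — edge (6,7) lies in no bag.

A tree decomposition must satisfy three properties: every vertex lies in some bag; for every edge, both endpoints lie together in some bag; and for every vertex, the bags containing it form a connected subtree. Here edge (6,7) lies in no bag, so the decomposition is invalid.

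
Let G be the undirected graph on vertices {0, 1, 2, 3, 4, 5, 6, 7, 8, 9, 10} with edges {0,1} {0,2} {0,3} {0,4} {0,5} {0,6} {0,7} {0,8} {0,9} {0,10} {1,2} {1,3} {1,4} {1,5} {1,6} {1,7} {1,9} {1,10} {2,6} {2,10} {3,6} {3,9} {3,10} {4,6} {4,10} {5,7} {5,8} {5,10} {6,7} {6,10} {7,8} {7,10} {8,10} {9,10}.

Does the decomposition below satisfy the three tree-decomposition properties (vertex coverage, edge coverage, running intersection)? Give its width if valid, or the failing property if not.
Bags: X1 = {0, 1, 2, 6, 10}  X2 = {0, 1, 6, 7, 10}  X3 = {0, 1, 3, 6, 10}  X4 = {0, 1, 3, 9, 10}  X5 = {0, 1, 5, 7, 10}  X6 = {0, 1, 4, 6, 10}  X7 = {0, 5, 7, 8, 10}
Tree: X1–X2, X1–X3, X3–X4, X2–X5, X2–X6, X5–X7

Yes; width 4.

Every vertex of G appears in some bag (union = {0, 1, 2, 3, 4, 5, 6, 7, 8, 9, 10}); every edge is covered by a bag; and for each vertex v the set of bags containing v is connected in the bag tree. The decomposition is therefore valid. The largest bag has 5 vertices, so the width is 4.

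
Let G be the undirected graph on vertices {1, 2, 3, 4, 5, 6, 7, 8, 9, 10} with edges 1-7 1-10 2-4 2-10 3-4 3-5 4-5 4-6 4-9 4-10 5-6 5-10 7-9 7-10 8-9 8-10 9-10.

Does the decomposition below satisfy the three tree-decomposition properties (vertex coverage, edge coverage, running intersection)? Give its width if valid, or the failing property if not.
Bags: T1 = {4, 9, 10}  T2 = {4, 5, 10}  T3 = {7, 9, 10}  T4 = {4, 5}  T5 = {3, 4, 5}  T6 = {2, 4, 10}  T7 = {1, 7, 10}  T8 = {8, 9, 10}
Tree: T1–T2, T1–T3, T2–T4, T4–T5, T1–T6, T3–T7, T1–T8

No — vertex 6 appears in no bag.

A tree decomposition must satisfy three properties: every vertex lies in some bag; for every edge, both endpoints lie together in some bag; and for every vertex, the bags containing it form a connected subtree. Here vertex 6 appears in no bag, so the decomposition is invalid.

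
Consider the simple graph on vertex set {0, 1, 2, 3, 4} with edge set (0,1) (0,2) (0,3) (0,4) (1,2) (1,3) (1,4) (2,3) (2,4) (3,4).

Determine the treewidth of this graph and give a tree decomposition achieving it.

Treewidth 4.
One such decomposition:
Bags: B1 = {0, 1, 2, 3, 4}
Tree: (single bag)

With just one bag of size 5, the width is 5 − 1 = 4, so tw(G) ≤ 4. Conversely, {0, 1, 2, 3, 4} is a clique of size 5, and the vertices of any clique must share a bag in every tree decomposition; so some bag has ≥ 5 vertices and tw(G) ≥ 4. The upper and lower bounds meet at 4, so that is the treewidth.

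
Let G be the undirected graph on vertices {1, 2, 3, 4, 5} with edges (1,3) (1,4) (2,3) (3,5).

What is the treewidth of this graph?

A width-1 tree decomposition is:
Bags: B1 = {3, 5}  B2 = {1, 3}  B3 = {1, 4}  B4 = {2, 3}
Tree: B1–B2, B2–B3, B2–B4
The largest bag has 2 vertices, giving width 1; this decomposition certifies tw(G) ≤ 1. G has an edge, so its treewidth is at least 1. The upper and lower bounds meet at 1, so that is the treewidth.

1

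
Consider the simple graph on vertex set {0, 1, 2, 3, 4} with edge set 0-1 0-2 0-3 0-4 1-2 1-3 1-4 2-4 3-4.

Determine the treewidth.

A width-3 tree decomposition is:
Bags: B1 = {0, 1, 3, 4}  B2 = {0, 1, 2, 4}
Tree: B1–B2
The largest bag has 4 vertices, giving width 3; this decomposition certifies tw(G) ≤ 3. On the other hand G contains the 4-clique {0, 1, 2, 4}. A clique must lie in a single bag of any decomposition, so no decomposition can have width below 3. The upper and lower bounds meet at 3, so that is the treewidth.

3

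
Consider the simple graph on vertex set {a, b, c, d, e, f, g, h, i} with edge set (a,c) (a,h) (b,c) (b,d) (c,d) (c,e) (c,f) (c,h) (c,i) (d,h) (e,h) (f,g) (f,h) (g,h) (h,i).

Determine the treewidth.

A width-2 tree decomposition is:
Bags: B1 = {c, f, h}  B2 = {a, c, h}  B3 = {c, e, h}  B4 = {c, d, h}  B5 = {b, c, d}  B6 = {f, g, h}  B7 = {c, h, i}
Tree: B1–B2, B2–B3, B1–B4, B4–B5, B1–B6, B1–B7
Each bag holds 3 vertices, so the decomposition has width 2, which upper-bounds the treewidth. For the lower bound, the 3 vertices {f, g, h} are pairwise adjacent, and any tree decomposition puts a clique entirely inside one bag — forcing width ≥ 2. Hence tw(G) = 2 exactly.

2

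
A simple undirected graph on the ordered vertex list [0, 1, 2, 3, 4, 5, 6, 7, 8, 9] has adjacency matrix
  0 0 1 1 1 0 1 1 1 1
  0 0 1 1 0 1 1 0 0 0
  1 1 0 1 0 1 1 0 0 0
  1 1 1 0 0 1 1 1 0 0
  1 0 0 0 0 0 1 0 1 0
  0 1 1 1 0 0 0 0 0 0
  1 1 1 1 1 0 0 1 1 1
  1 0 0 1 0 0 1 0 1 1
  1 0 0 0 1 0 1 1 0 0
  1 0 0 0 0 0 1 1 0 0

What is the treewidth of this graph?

A width-3 tree decomposition is:
Bags: B1 = {0, 3, 6, 7}  B2 = {0, 2, 3, 6}  B3 = {0, 6, 7, 8}  B4 = {0, 6, 7, 9}  B5 = {1, 2, 3, 6}  B6 = {1, 2, 3, 5}  B7 = {0, 4, 6, 8}
Tree: B1–B2, B1–B3, B3–B4, B2–B5, B5–B6, B3–B7
Every bag has size at most 4, so the width is 4 − 1 = 3 and tw(G) ≤ 3. On the other hand G contains the 4-clique {1, 2, 3, 5}. A clique must lie in a single bag of any decomposition, so no decomposition can have width below 3. Therefore the treewidth is 3.

3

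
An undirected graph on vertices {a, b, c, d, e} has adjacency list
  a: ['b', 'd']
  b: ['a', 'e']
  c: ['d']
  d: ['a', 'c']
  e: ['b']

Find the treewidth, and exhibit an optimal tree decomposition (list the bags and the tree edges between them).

The largest bag has 2 vertices, giving width 1; this decomposition certifies tw(G) ≤ 1. Since G has at least one edge (e.g. c–d), it is not an edgeless graph, so tw(G) ≥ 1. The upper and lower bounds meet at 1, so that is the treewidth.

Treewidth 1.
Bags: B1 = {c, d}  B2 = {a, d}  B3 = {a, b}  B4 = {b, e}
Tree: B1–B2, B2–B3, B3–B4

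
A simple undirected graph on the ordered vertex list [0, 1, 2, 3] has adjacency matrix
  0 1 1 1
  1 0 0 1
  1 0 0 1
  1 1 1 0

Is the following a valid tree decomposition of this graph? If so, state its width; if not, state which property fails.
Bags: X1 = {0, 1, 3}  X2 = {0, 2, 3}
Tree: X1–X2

Vertex coverage: the bags together contain {0, 1, 2, 3}, the full vertex set. Edge coverage: each edge of G has both endpoints in at least one bag. Running intersection: for every vertex, the bags containing it form a connected subtree. All three properties hold, so this is a valid tree decomposition of width max|bag| − 1 = 2, and hence tw(G) ≤ 2.

Yes; width 2.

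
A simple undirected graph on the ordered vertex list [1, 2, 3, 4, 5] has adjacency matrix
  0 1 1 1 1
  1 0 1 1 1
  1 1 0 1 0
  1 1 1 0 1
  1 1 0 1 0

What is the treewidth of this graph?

A width-3 tree decomposition is:
Bags: B1 = {1, 2, 3, 4}  B2 = {1, 2, 4, 5}
Tree: B1–B2
The largest bag has 4 vertices, giving width 3; this decomposition certifies tw(G) ≤ 3. On the other hand G contains the 4-clique {1, 2, 3, 4}. A clique must lie in a single bag of any decomposition, so no decomposition can have width below 3. Therefore the treewidth is 3.

3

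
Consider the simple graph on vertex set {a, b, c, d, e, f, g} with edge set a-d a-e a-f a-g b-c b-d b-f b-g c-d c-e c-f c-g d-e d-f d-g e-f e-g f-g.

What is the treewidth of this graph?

4

A width-4 tree decomposition is:
Bags: B1 = {c, d, e, f, g}  B2 = {b, c, d, f, g}  B3 = {a, d, e, f, g}
Tree: B1–B2, B1–B3
The largest bag has 5 vertices, giving width 4; this decomposition certifies tw(G) ≤ 4. For the lower bound, the 5 vertices {c, d, e, f, g} are pairwise adjacent, and any tree decomposition puts a clique entirely inside one bag — forcing width ≥ 4. Therefore the treewidth is 4.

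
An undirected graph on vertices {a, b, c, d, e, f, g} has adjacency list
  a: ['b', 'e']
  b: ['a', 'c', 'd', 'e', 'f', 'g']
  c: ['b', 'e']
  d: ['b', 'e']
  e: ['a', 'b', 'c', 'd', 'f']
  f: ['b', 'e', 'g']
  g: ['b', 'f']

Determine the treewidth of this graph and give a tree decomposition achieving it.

Treewidth 2.
Bags: B1 = {b, e, f}  B2 = {b, f, g}  B3 = {b, c, e}  B4 = {a, b, e}  B5 = {b, d, e}
Tree: B1–B2, B1–B3, B1–B4, B3–B5

Every bag has size at most 3, so the width is 3 − 1 = 2 and tw(G) ≤ 2. Conversely, {b, f, g} is a clique of size 3, and the vertices of any clique must share a bag in every tree decomposition; so some bag has ≥ 3 vertices and tw(G) ≥ 2. Hence tw(G) = 2 exactly.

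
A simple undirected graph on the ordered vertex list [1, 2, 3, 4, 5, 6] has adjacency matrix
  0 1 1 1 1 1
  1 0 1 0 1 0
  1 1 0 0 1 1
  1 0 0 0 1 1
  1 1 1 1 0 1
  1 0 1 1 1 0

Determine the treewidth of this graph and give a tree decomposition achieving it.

The largest bag has 4 vertices, giving width 3; this decomposition certifies tw(G) ≤ 3. Conversely, {1, 2, 3, 5} is a clique of size 4, and the vertices of any clique must share a bag in every tree decomposition; so some bag has ≥ 4 vertices and tw(G) ≥ 3. Hence tw(G) = 3 exactly.

Treewidth 3.
Bags: B1 = {1, 3, 5, 6}  B2 = {1, 2, 3, 5}  B3 = {1, 4, 5, 6}
Tree: B1–B2, B1–B3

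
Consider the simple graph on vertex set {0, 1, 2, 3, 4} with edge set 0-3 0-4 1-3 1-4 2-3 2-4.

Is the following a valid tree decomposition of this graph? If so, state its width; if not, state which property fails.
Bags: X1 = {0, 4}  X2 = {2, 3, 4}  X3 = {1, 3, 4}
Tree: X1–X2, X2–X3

No — edge (3,0) lies in no bag.

A tree decomposition must satisfy three properties: every vertex lies in some bag; for every edge, both endpoints lie together in some bag; and for every vertex, the bags containing it form a connected subtree. Here edge (3,0) lies in no bag, so the decomposition is invalid.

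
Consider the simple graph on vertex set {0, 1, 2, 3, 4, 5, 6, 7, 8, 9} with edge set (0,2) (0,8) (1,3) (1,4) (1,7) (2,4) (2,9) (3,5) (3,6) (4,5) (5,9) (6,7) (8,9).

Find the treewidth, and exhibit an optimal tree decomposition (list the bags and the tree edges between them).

Every bag has size at most 3, so the width is 3 − 1 = 2 and tw(G) ≤ 2. Since 6–7–1–3–6 is a cycle in G, G is not acyclic. Forests are exactly the graphs of treewidth ≤ 1, so tw(G) ≥ 2. Therefore the treewidth is 2.

Treewidth 2.
One such decomposition:
Bags: B1 = {3, 6, 7}  B2 = {1, 3, 7}  B3 = {1, 3, 5}  B4 = {1, 4, 5}  B5 = {4, 5, 9}  B6 = {2, 4, 9}  B7 = {2, 8, 9}  B8 = {0, 2, 8}
Tree: B1–B2, B2–B3, B3–B4, B4–B5, B5–B6, B6–B7, B7–B8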